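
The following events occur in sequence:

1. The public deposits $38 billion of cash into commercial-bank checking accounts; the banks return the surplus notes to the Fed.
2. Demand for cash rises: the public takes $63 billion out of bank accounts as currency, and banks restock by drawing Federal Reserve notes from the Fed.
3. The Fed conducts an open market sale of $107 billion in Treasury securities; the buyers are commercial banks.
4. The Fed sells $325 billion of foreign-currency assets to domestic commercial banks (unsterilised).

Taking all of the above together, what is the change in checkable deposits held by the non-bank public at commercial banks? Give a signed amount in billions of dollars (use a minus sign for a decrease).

Currency deposit $38 billion: non-bank counterparties' bank balances rise → +$38B.
Currency withdrawal $63 billion: non-bank counterparties' bank balances fall → −$63B.
OMO sale (to banks) $107 billion: the counterparty is a bank, so public deposits are unchanged → 0.
FX sale $325 billion: the counterparty is a bank, so public deposits are unchanged → 0.
Net: 38 − 63 + 0 + 0 = -$25 billion.

-$25 billion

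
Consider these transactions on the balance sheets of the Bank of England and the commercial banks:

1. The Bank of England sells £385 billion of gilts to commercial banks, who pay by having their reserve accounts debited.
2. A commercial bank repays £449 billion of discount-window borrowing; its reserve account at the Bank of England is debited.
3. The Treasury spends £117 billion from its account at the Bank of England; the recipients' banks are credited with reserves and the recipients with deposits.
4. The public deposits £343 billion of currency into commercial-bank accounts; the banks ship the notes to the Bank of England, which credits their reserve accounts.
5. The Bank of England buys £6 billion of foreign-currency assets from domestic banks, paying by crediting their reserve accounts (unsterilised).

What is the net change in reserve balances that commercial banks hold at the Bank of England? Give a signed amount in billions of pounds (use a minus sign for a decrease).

OMO sale (to banks) £385 billion: the buying banks pay out of their reserve balances → −£385B.
Discount-window repayment £449 billion: repayment is debited from reserves → −£449B.
Government spending £117 billion: government payments flow into bank reserve accounts → +£117B.
Currency deposit £343 billion: returned notes are swapped for reserve credit → +£343B.
FX purchase £6 billion: the Bank of England pays by crediting reserve accounts → +£6B.
Net: −385 − 449 + 117 + 343 + 6 = -£368 billion.

-£368 billion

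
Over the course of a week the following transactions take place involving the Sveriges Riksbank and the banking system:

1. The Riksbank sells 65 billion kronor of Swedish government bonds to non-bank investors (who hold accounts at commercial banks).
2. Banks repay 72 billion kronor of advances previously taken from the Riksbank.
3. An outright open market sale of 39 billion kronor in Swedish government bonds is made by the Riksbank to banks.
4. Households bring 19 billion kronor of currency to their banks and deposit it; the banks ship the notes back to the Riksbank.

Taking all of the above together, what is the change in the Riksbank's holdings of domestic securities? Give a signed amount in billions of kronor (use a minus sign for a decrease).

-104 billion

Asset sale (to non-banks) 65 billion kronor: securities removed from the Riksbank's portfolio → −65B.
Discount-window repayment 72 billion kronor: the Riksbank's securities portfolio is untouched → 0.
OMO sale (to banks) 39 billion kronor: securities removed from the Riksbank's portfolio → −39B.
Currency deposit 19 billion kronor: the Riksbank's securities portfolio is untouched → 0.
Net: −65 + 0 − 39 + 0 = -104 billion.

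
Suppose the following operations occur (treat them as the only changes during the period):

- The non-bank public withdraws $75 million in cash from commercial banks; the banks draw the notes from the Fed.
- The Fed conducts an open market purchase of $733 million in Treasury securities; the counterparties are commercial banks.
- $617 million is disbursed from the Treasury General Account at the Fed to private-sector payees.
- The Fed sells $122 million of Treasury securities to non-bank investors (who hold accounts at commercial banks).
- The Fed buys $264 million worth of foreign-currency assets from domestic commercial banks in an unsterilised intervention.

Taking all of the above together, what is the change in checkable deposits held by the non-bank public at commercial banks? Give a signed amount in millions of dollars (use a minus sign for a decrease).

Currency withdrawal $75 million: non-bank counterparties' bank balances fall → −$75M.
OMO purchase (from banks) $733 million: the counterparty is a bank, so public deposits are unchanged → 0.
Government spending $617 million: non-bank counterparties' bank balances rise → +$617M.
Asset sale (to non-banks) $122 million: non-bank counterparties' bank balances fall → −$122M.
FX purchase $264 million: the counterparty is a bank, so public deposits are unchanged → 0.
Net: −75 + 0 + 617 − 122 + 0 = +$420 million.

+$420 million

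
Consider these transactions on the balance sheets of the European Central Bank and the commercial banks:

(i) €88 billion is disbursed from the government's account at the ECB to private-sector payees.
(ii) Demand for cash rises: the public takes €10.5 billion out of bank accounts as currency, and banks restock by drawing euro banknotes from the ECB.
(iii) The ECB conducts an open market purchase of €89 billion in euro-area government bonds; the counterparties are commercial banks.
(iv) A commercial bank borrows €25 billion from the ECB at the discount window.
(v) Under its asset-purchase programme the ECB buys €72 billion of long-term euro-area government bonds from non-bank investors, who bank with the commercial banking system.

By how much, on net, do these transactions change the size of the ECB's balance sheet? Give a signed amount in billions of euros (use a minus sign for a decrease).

+€186 billion

Government spending €88 billion: only the composition of liabilities changes → 0.
Currency withdrawal €10.5 billion: only the composition of liabilities changes → 0.
OMO purchase (from banks) €89 billion: an ECB asset is acquired → +€89B.
Discount-window loan €25 billion: an ECB asset is acquired → +€25B.
Asset purchase (from non-banks) €72 billion: an ECB asset is acquired → +€72B.
Net: 0 + 0 + 89 + 25 + 72 = +€186 billion.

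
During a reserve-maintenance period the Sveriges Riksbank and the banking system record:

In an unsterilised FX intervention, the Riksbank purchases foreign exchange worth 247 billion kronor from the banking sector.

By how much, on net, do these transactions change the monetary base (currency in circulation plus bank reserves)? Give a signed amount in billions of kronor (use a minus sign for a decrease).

FX purchase 247 billion kronor: Riksbank balance sheet expands → +247B.

+247 billion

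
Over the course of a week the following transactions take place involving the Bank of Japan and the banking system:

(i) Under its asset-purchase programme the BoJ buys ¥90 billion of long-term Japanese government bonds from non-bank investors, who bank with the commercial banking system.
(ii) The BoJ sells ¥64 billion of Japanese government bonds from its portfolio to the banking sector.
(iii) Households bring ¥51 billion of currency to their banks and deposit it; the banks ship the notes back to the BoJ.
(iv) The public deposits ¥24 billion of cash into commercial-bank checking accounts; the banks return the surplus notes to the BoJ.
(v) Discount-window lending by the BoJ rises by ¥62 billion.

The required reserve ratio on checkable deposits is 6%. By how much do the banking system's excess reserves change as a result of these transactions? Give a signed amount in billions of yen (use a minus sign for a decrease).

Asset purchase (from non-banks) ¥90 billion: reserves +¥90B, deposits +¥90B.
OMO sale (to banks) ¥64 billion: reserves −¥64B, deposits 0.
Currency deposit ¥51 billion: reserves +¥51B, deposits +¥51B.
Currency deposit ¥24 billion: reserves +¥24B, deposits +¥24B.
Discount-window loan ¥62 billion: reserves +¥62B, deposits 0.
Totals: Δreserves = +¥163B, Δdeposits = +¥165B.
Δrequired reserves = 6% × +¥165B = +¥9.9B.
Δexcess reserves = Δreserves − Δrequired = +¥163B − (+¥9.9B) = +¥153.1 billion.

+¥153.1 billion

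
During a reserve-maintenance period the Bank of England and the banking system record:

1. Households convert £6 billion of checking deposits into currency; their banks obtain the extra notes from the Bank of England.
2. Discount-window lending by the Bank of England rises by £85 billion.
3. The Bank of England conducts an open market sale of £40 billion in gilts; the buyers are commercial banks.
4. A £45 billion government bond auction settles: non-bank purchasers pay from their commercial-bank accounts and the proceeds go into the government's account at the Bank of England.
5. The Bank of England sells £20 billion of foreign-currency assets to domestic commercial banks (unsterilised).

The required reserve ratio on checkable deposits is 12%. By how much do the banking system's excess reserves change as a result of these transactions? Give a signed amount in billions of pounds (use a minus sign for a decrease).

Currency withdrawal £6 billion: reserves −£6B, deposits −£6B.
Discount-window loan £85 billion: reserves +£85B, deposits 0.
OMO sale (to banks) £40 billion: reserves −£40B, deposits 0.
Government account inflow £45 billion: reserves −£45B, deposits −£45B.
FX sale £20 billion: reserves −£20B, deposits 0.
Totals: Δreserves = −£26B, Δdeposits = −£51B.
Δrequired reserves = 12% × −£51B = −£6.12B.
Δexcess reserves = Δreserves − Δrequired = −£26B − (−£6.12B) = -£19.88 billion.

-£19.88 billion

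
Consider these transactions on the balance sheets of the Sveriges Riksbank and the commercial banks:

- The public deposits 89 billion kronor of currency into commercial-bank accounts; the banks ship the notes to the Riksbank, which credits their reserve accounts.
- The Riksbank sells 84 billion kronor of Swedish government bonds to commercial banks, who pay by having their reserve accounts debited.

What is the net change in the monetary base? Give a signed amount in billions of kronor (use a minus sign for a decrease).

-84 billion

Currency deposit 89 billion kronor: just a shift between currency and reserves — both are base money → 0.
OMO sale (to banks) 84 billion kronor: Riksbank balance sheet contracts → −84B.
Net: 0 − 84 = -84 billion.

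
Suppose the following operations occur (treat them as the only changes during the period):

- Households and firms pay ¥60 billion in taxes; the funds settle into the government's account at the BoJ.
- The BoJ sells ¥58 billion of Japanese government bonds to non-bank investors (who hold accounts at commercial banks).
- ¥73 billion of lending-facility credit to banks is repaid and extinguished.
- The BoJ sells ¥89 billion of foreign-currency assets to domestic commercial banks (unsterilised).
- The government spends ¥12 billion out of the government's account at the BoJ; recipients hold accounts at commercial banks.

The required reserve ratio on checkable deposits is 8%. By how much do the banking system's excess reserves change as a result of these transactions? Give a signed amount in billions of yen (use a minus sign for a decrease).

Government account inflow ¥60 billion: reserves −¥60B, deposits −¥60B.
Asset sale (to non-banks) ¥58 billion: reserves −¥58B, deposits −¥58B.
Discount-window repayment ¥73 billion: reserves −¥73B, deposits 0.
FX sale ¥89 billion: reserves −¥89B, deposits 0.
Government spending ¥12 billion: reserves +¥12B, deposits +¥12B.
Totals: Δreserves = −¥268B, Δdeposits = −¥106B.
Δrequired reserves = 8% × −¥106B = −¥8.48B.
Δexcess reserves = Δreserves − Δrequired = −¥268B − (−¥8.48B) = -¥259.52 billion.

-¥259.52 billion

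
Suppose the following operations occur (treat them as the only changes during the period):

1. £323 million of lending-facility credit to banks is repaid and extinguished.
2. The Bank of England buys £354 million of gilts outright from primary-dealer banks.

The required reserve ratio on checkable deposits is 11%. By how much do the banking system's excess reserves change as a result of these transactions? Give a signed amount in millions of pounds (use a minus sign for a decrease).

+£31 million

Discount-window repayment £323 million: reserves −£323M, deposits 0.
OMO purchase (from banks) £354 million: reserves +£354M, deposits 0.
Totals: Δreserves = +£31M, Δdeposits = 0.
Δrequired reserves = 11% × 0 = 0.
Δexcess reserves = Δreserves − Δrequired = +£31M − (0) = +£31 million.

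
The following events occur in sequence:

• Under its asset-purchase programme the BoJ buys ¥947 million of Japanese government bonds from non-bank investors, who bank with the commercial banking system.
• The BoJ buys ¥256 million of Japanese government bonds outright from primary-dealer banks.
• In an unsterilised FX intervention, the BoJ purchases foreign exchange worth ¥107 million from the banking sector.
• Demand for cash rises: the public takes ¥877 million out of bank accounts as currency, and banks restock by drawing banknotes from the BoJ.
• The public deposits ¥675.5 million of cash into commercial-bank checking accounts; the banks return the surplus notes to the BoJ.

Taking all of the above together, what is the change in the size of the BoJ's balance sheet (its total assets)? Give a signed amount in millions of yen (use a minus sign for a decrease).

BoJ balance sheet:
  Assets:      Securities +¥1203M, Foreign assets +¥107M
  Liabilities: Bank reserves +¥1108.5M, Currency in circulation +¥201.5M
Commercial banking system:
  Assets:      Reserves at CB +¥1108.5M, Securities −¥256M, Foreign assets −¥107M
  Liabilities: Checkable deposits +¥745.5M
Change in total BoJ assets = +¥1310 million.

+¥1310 million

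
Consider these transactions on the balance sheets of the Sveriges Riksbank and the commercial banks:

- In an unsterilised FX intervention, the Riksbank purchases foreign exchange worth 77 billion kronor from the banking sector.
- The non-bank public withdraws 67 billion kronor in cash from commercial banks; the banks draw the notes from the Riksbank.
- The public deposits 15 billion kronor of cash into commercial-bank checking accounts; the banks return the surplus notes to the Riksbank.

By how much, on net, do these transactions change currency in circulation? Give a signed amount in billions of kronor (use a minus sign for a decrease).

+52 billion

Riksbank balance sheet:
  Assets:      Foreign assets +77B
  Liabilities: Bank reserves +25B, Currency in circulation +52B
So the change in currency in circulation is +52 billion.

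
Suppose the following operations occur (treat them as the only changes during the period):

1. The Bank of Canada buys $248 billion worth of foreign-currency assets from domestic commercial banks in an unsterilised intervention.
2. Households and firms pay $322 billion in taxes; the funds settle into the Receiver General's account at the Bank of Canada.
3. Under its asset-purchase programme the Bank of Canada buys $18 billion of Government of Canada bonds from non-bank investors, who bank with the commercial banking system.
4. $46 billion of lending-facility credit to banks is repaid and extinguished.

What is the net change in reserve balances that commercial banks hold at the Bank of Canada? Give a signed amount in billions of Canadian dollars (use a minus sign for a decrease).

-$102 billion

Bank of Canada balance sheet:
  Assets:      Securities +$18B, Loans to banks −$46B, Foreign assets +$248B
  Liabilities: Bank reserves −$102B, Government deposits +$322B
So the change in reserve balances that commercial banks hold at the Bank of Canada is -$102 billion.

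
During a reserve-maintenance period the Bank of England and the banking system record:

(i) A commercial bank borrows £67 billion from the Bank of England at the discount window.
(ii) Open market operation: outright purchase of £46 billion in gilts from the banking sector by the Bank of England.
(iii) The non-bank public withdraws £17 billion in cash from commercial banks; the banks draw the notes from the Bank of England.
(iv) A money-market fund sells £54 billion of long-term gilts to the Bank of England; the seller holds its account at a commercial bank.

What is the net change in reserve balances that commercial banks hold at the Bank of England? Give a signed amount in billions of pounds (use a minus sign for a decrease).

+£150 billion

Discount-window loan £67 billion: the loan is credited to the bank's reserve account → +£67B.
OMO purchase (from banks) £46 billion: the Bank of England pays by crediting reserve accounts → +£46B.
Currency withdrawal £17 billion: banks swap reserves for currency → −£17B.
Asset purchase (from non-banks) £54 billion: the Bank of England pays by crediting reserve accounts → +£54B.
Net: 67 + 46 − 17 + 54 = +£150 billion.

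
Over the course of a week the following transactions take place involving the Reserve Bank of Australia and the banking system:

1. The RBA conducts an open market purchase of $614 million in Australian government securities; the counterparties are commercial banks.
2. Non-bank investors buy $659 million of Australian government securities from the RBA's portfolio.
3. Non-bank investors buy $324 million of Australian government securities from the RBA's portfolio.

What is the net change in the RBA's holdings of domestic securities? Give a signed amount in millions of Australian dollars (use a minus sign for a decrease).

OMO purchase (from banks) $614 million: securities added to the RBA's portfolio → +$614M.
Asset sale (to non-banks) $659 million: securities removed from the RBA's portfolio → −$659M.
Asset sale (to non-banks) $324 million: securities removed from the RBA's portfolio → −$324M.
Net: 614 − 659 − 324 = -$369 million.

-$369 million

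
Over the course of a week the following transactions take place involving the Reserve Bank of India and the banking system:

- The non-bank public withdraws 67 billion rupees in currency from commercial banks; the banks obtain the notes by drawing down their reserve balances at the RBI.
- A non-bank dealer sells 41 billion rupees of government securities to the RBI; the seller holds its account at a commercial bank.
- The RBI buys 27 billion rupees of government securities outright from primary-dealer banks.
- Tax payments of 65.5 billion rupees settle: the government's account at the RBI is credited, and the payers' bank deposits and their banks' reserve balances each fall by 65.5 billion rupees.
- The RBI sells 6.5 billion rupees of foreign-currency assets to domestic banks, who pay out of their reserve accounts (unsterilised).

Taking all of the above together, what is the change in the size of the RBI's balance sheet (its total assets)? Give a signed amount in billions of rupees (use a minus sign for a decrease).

RBI balance sheet:
  Assets:      Securities +68B, Foreign assets −6.5B
  Liabilities: Bank reserves −71B, Currency in circulation +67B, Government deposits +65.5B
Change in total RBI assets = +61.5 billion.

+61.5 billion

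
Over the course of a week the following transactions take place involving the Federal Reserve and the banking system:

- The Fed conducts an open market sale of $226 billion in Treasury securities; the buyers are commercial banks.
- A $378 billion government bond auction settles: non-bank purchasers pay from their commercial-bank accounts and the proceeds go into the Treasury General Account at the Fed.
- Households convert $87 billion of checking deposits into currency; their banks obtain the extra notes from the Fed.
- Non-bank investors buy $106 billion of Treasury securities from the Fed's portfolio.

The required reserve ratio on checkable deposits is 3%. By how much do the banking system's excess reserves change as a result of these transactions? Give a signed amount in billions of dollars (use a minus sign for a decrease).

-$779.87 billion

OMO sale (to banks) $226 billion: reserves −$226B, deposits 0.
Government account inflow $378 billion: reserves −$378B, deposits −$378B.
Currency withdrawal $87 billion: reserves −$87B, deposits −$87B.
Asset sale (to non-banks) $106 billion: reserves −$106B, deposits −$106B.
Totals: Δreserves = −$797B, Δdeposits = −$571B.
Δrequired reserves = 3% × −$571B = −$17.13B.
Δexcess reserves = Δreserves − Δrequired = −$797B − (−$17.13B) = -$779.87 billion.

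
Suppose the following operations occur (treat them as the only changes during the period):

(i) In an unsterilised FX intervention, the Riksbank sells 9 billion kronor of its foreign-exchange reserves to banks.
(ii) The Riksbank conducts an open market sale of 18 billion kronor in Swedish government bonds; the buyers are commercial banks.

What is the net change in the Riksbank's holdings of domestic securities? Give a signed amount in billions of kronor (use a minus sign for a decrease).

-18 billion

Riksbank balance sheet:
  Assets:      Securities −18B, Foreign assets −9B
  Liabilities: Bank reserves −27B
So the change in the Riksbank's holdings of domestic securities is -18 billion.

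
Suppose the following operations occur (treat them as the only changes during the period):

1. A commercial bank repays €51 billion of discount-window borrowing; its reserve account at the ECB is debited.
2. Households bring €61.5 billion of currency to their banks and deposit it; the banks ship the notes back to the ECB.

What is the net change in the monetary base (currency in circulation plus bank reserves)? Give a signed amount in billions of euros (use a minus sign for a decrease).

Discount-window repayment €51 billion: ECB balance sheet contracts → −€51B.
Currency deposit €61.5 billion: just a shift between currency and reserves — both are base money → 0.
Net: −51 + 0 = -€51 billion.

-€51 billion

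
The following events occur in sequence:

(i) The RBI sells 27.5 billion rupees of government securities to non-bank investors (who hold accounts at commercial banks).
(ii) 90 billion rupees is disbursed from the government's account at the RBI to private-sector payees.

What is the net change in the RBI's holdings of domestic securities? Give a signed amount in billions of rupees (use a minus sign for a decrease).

Asset sale (to non-banks) 27.5 billion rupees: securities removed from the RBI's portfolio → −27.5B.
Government spending 90 billion rupees: the RBI's securities portfolio is untouched → 0.
Net: −27.5 + 0 = -27.5 billion.

-27.5 billion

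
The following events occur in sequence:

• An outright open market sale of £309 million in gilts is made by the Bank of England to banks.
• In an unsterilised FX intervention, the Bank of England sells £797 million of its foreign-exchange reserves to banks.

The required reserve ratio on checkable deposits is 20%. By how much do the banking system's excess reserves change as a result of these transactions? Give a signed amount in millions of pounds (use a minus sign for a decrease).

OMO sale (to banks) £309 million: reserves −£309M, deposits 0.
FX sale £797 million: reserves −£797M, deposits 0.
Totals: Δreserves = −£1106M, Δdeposits = 0.
Δrequired reserves = 20% × 0 = 0.
Δexcess reserves = Δreserves − Δrequired = −£1106M − (0) = -£1106 million.

-£1106 million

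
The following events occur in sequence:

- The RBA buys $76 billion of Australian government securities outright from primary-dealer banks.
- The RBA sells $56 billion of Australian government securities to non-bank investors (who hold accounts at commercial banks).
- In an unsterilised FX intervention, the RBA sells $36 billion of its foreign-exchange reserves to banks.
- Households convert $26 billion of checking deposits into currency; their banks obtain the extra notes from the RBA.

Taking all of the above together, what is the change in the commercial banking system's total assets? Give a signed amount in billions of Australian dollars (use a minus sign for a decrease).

OMO purchase (from banks) $76 billion: just an asset swap on bank balance sheets → 0.
Asset sale (to non-banks) $56 billion: bank balance sheets shrink → −$56B.
FX sale $36 billion: just an asset swap on bank balance sheets → 0.
Currency withdrawal $26 billion: bank balance sheets shrink → −$26B.
Net: 0 − 56 + 0 − 26 = -$82 billion.

-$82 billion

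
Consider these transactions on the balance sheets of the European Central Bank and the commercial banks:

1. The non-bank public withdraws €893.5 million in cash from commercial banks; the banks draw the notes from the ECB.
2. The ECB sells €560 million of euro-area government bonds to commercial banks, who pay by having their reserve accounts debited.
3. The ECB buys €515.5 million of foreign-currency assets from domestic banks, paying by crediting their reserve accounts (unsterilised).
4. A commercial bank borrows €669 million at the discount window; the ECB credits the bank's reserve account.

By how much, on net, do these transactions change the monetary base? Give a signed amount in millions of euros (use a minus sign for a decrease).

+€624.5 million

ECB balance sheet:
  Assets:      Securities −€560M, Loans to banks +€669M, Foreign assets +€515.5M
  Liabilities: Bank reserves −€269M, Currency in circulation +€893.5M
Monetary base = currency + reserves: +€893.5M + (−€269M) = +€624.5 million.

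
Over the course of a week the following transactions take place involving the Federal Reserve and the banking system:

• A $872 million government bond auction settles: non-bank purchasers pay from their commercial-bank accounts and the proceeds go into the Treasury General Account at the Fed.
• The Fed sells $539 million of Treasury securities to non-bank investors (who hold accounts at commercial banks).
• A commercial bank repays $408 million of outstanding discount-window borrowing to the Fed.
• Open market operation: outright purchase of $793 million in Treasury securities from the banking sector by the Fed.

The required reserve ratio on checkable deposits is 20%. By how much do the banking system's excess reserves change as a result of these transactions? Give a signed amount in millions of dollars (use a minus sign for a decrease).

-$743.8 million

Government account inflow $872 million: reserves −$872M, deposits −$872M.
Asset sale (to non-banks) $539 million: reserves −$539M, deposits −$539M.
Discount-window repayment $408 million: reserves −$408M, deposits 0.
OMO purchase (from banks) $793 million: reserves +$793M, deposits 0.
Totals: Δreserves = −$1026M, Δdeposits = −$1411M.
Δrequired reserves = 20% × −$1411M = −$282.2M.
Δexcess reserves = Δreserves − Δrequired = −$1026M − (−$282.2M) = -$743.8 million.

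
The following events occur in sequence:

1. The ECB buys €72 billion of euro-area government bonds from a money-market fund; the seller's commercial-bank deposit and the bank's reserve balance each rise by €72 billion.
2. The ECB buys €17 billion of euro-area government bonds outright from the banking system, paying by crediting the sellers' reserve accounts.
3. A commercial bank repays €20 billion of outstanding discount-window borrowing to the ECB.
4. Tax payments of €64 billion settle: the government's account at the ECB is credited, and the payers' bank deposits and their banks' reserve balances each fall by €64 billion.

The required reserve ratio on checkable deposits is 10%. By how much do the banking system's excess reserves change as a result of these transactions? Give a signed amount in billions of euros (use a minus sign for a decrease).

Asset purchase (from non-banks) €72 billion: reserves +€72B, deposits +€72B.
OMO purchase (from banks) €17 billion: reserves +€17B, deposits 0.
Discount-window repayment €20 billion: reserves −€20B, deposits 0.
Government account inflow €64 billion: reserves −€64B, deposits −€64B.
Totals: Δreserves = +€5B, Δdeposits = +€8B.
Δrequired reserves = 10% × +€8B = +€0.8B.
Δexcess reserves = Δreserves − Δrequired = +€5B − (+€0.8B) = +€4.2 billion.

+€4.2 billion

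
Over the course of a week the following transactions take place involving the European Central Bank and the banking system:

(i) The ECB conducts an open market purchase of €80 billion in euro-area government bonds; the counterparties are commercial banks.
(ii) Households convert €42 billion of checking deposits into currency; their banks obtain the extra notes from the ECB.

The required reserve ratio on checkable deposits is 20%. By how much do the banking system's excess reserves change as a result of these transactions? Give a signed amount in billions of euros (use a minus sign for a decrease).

+€46.4 billion

OMO purchase (from banks) €80 billion: reserves +€80B, deposits 0.
Currency withdrawal €42 billion: reserves −€42B, deposits −€42B.
Totals: Δreserves = +€38B, Δdeposits = −€42B.
Δrequired reserves = 20% × −€42B = −€8.4B.
Δexcess reserves = Δreserves − Δrequired = +€38B − (−€8.4B) = +€46.4 billion.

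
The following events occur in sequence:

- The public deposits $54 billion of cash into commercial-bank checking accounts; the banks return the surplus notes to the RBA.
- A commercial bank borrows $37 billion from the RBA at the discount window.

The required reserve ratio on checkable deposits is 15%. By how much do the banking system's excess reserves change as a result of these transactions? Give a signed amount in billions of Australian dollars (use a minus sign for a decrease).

+$82.9 billion

Currency deposit $54 billion: reserves +$54B, deposits +$54B.
Discount-window loan $37 billion: reserves +$37B, deposits 0.
Totals: Δreserves = +$91B, Δdeposits = +$54B.
Δrequired reserves = 15% × +$54B = +$8.1B.
Δexcess reserves = Δreserves − Δrequired = +$91B − (+$8.1B) = +$82.9 billion.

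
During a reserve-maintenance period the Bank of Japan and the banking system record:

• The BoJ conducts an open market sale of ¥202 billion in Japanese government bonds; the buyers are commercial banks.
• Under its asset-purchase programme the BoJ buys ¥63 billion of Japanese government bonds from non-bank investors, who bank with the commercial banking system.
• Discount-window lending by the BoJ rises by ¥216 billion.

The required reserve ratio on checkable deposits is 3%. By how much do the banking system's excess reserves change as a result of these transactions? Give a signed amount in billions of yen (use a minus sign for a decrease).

+¥75.11 billion

OMO sale (to banks) ¥202 billion: reserves −¥202B, deposits 0.
Asset purchase (from non-banks) ¥63 billion: reserves +¥63B, deposits +¥63B.
Discount-window loan ¥216 billion: reserves +¥216B, deposits 0.
Totals: Δreserves = +¥77B, Δdeposits = +¥63B.
Δrequired reserves = 3% × +¥63B = +¥1.89B.
Δexcess reserves = Δreserves − Δrequired = +¥77B − (+¥1.89B) = +¥75.11 billion.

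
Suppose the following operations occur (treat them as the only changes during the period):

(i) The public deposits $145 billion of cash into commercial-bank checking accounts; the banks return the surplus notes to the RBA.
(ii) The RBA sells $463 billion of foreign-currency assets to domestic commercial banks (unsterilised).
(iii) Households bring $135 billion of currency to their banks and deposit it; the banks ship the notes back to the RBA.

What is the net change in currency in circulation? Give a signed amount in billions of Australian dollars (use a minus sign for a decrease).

Currency deposit $145 billion: notes return to the central bank → −$145B.
FX sale $463 billion: no currency enters or leaves circulation → 0.
Currency deposit $135 billion: notes return to the central bank → −$135B.
Net: −145 + 0 − 135 = -$280 billion.

-$280 billion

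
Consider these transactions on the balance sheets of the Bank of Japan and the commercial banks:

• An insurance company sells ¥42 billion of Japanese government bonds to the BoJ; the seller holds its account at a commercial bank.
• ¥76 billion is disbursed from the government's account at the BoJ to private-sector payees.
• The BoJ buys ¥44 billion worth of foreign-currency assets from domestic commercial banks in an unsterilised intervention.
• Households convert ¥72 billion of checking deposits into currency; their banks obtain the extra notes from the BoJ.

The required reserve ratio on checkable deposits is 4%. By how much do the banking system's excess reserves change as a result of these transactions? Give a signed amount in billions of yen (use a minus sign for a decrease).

Asset purchase (from non-banks) ¥42 billion: reserves +¥42B, deposits +¥42B.
Government spending ¥76 billion: reserves +¥76B, deposits +¥76B.
FX purchase ¥44 billion: reserves +¥44B, deposits 0.
Currency withdrawal ¥72 billion: reserves −¥72B, deposits −¥72B.
Totals: Δreserves = +¥90B, Δdeposits = +¥46B.
Δrequired reserves = 4% × +¥46B = +¥1.84B.
Δexcess reserves = Δreserves − Δrequired = +¥90B − (+¥1.84B) = +¥88.16 billion.

+¥88.16 billion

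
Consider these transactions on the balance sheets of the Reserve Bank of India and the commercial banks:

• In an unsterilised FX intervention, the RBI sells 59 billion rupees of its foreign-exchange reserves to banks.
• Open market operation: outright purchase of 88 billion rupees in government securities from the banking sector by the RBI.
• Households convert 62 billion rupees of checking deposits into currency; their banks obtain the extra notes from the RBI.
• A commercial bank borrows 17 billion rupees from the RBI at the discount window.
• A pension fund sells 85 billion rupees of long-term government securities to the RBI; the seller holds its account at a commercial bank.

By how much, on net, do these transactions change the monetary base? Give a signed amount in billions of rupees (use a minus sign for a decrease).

RBI balance sheet:
  Assets:      Securities +173B, Loans to banks +17B, Foreign assets −59B
  Liabilities: Bank reserves +69B, Currency in circulation +62B
Commercial banking system:
  Assets:      Reserves at CB +69B, Securities −88B, Foreign assets +59B
  Liabilities: Checkable deposits +23B, Borrowings from CB +17B
Monetary base = currency + reserves: +62B + (+69B) = +131 billion.

+131 billion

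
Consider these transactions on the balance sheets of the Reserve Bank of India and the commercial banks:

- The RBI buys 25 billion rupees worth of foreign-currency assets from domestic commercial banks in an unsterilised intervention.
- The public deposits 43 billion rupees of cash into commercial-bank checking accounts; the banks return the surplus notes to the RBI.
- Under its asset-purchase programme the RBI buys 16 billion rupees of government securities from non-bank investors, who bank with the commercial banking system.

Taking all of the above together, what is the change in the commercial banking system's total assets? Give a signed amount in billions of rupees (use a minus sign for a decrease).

FX purchase 25 billion rupees: just an asset swap on bank balance sheets → 0.
Currency deposit 43 billion rupees: bank balance sheets expand → +43B.
Asset purchase (from non-banks) 16 billion rupees: bank balance sheets expand → +16B.
Net: 0 + 43 + 16 = +59 billion.

+59 billion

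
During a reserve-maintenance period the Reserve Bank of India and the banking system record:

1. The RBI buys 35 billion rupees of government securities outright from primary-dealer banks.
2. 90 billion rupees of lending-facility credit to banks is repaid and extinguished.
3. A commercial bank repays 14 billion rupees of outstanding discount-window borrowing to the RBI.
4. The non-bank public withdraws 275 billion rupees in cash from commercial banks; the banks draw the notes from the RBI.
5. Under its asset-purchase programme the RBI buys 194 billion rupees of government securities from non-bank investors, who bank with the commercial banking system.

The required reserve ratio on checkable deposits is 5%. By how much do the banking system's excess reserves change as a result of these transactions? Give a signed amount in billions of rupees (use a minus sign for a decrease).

OMO purchase (from banks) 35 billion rupees: reserves +35B, deposits 0.
Discount-window repayment 90 billion rupees: reserves −90B, deposits 0.
Discount-window repayment 14 billion rupees: reserves −14B, deposits 0.
Currency withdrawal 275 billion rupees: reserves −275B, deposits −275B.
Asset purchase (from non-banks) 194 billion rupees: reserves +194B, deposits +194B.
Totals: Δreserves = −150B, Δdeposits = −81B.
Δrequired reserves = 5% × −81B = −4.05B.
Δexcess reserves = Δreserves − Δrequired = −150B − (−4.05B) = -145.95 billion.

-145.95 billion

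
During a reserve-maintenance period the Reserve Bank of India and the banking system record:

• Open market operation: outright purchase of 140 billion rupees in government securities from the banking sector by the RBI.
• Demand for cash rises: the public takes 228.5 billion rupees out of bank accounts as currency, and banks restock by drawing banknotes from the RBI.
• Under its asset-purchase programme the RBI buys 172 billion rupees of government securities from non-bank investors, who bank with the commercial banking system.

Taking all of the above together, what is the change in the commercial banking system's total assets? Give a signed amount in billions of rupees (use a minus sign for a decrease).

-56.5 billion

RBI balance sheet:
  Assets:      Securities +312B
  Liabilities: Bank reserves +83.5B, Currency in circulation +228.5B
Commercial banking system:
  Assets:      Reserves at CB +83.5B, Securities −140B
  Liabilities: Checkable deposits −56.5B
Change in total bank assets = -56.5 billion.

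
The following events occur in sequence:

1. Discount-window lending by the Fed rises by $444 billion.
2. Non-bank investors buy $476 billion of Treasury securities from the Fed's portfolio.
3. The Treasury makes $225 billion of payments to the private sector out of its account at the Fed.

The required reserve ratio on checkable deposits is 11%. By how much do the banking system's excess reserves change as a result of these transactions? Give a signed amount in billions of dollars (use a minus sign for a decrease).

Discount-window loan $444 billion: reserves +$444B, deposits 0.
Asset sale (to non-banks) $476 billion: reserves −$476B, deposits −$476B.
Government spending $225 billion: reserves +$225B, deposits +$225B.
Totals: Δreserves = +$193B, Δdeposits = −$251B.
Δrequired reserves = 11% × −$251B = −$27.61B.
Δexcess reserves = Δreserves − Δrequired = +$193B − (−$27.61B) = +$220.61 billion.

+$220.61 billion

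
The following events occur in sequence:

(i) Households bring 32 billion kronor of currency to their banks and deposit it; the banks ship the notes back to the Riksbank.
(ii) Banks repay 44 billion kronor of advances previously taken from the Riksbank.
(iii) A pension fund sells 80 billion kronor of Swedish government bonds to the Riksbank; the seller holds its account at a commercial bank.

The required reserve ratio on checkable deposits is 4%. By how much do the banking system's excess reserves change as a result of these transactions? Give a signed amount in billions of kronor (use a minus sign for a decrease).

+63.52 billion

Currency deposit 32 billion kronor: reserves +32B, deposits +32B.
Discount-window repayment 44 billion kronor: reserves −44B, deposits 0.
Asset purchase (from non-banks) 80 billion kronor: reserves +80B, deposits +80B.
Totals: Δreserves = +68B, Δdeposits = +112B.
Δrequired reserves = 4% × +112B = +4.48B.
Δexcess reserves = Δreserves − Δrequired = +68B − (+4.48B) = +63.52 billion.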